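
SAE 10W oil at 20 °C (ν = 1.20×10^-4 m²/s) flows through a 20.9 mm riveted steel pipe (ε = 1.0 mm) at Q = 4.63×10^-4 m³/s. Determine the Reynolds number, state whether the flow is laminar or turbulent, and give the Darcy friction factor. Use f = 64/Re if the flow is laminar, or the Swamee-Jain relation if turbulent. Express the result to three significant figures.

Re ≈ 235; laminar; f = 64/Re ≈ 0.272

V = 4Q/(πD²) = 1.350 m/s
Re = VD/ν = 1.350·0.0209/1.20×10^-4 = 235
Re < 2300 → laminar → f = 64/Re = 0.2723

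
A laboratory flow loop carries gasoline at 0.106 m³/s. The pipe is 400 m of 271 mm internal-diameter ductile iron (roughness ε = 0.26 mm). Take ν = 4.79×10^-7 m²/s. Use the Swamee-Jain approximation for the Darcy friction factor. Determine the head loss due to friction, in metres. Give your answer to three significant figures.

h_f ≈ 5.04 m

V = 4Q/(πD²) = 4·0.106/(π·0.271²) = 1.838 m/s
Re = VD/ν = 1.838·0.271/4.79×10^-7 = 1.04×10^6 → turbulent
ε/D = 0.26/271 = 9.59×10^-4
Swamee-Jain: f = 0.01983
h_f = f(L/D)V²/(2g) = 0.01983·(400/0.271)·1.838²/(2·9.81) = 5.038 m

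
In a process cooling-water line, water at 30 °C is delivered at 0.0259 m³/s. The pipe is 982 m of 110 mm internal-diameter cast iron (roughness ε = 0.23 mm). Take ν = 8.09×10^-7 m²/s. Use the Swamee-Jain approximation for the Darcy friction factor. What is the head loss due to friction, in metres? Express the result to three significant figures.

h_f ≈ 82.2 m

V = 4Q/(πD²) = 4·0.0259/(π·0.110²) = 2.725 m/s
Re = VD/ν = 2.725·0.110/8.09×10^-7 = 3.71×10^5 → turbulent
ε/D = 0.23/110 = 0.00209
Swamee-Jain: f = 0.02431
h_f = f(L/D)V²/(2g) = 0.02431·(982/0.110)·2.725²/(2·9.81) = 82.15 m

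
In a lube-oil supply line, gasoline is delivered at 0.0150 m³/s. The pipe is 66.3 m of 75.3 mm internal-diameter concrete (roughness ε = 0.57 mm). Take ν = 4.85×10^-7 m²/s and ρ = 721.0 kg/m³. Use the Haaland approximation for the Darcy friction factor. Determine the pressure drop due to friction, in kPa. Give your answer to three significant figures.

Δp ≈ 125 kPa

V = 4Q/(πD²) = 4·0.0150/(π·0.0753²) = 3.368 m/s
Re = VD/ν = 3.368·0.0753/4.85×10^-7 = 5.23×10^5 → turbulent
ε/D = 0.57/75.3 = 0.00757
Haaland: f = 0.03477
h_f = f(L/D)V²/(2g) = 0.03477·(66.3/0.0753)·3.368²/(2·9.81) = 17.70 m
Δp = ρg·h_f = 721.0·9.81·17.70 = 125.2 kPa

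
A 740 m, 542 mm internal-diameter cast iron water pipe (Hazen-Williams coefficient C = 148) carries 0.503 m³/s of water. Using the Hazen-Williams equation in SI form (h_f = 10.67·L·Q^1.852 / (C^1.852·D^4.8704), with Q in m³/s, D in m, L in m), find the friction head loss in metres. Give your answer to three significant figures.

h_f ≈ 4.18 m

h_f = 10.67·740·0.503^1.852 / (148^1.852·0.542^4.8704) = 4.177 m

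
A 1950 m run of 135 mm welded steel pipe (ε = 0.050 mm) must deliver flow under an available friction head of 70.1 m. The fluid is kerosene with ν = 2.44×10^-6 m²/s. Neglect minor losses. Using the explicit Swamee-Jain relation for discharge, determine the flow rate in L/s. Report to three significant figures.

Swamee-Jain (Type II): Q = -0.965·√(gD⁵h_f/L)·ln[ε/(3.7D) + √(3.17ν²L/(gD³h_f))]
√(gD⁵h_f/L) = √(9.81·0.135⁵·70.1/1950) = 0.003977
ε/(3.7D) = 1.00×10^-4; √(3.17ν²L/(gD³h_f)) = 1.47×10^-4
Q = -0.965·0.003977·ln(2.476×10^-4) = 0.03186 m³/s
Check: V = 2.23 m/s, Re = 1.23×10^5, f = 0.01928, h_f = 70.3 m ≈ 70.1 m ✓

Q ≈ 31.9 L/s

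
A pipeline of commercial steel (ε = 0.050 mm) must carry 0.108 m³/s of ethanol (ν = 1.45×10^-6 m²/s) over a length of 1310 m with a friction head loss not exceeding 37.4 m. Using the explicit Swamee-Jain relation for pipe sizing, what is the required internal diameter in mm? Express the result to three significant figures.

D ≈ 225 mm

Swamee-Jain (Type III): D = 0.66·[ε^1.25·(LQ²/(gh_f))^4.75 + ν·Q^9.4·(L/(gh_f))^5.2]^0.04
LQ²/(gh_f) = 0.04165; L/(gh_f) = 3.571
Term 1 = ε^1.25·(…)^4.75 = 1.17×10^-12; Term 2 = ν·Q^9.4·(…)^5.2 = 8.91×10^-13
D = 0.66·(1.17×10^-12 + 8.91×10^-13)^0.04 = 0.2249 m = 225 mm
Check: V = 2.72 m/s, Re = 4.22×10^5, f = 0.01595, h_f = 35.0 m ≈ 37.4 m ✓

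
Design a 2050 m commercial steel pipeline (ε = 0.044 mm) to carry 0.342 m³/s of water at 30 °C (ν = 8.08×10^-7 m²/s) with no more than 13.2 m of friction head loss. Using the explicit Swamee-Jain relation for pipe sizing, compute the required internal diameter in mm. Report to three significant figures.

Swamee-Jain (Type III): D = 0.66·[ε^1.25·(LQ²/(gh_f))^4.75 + ν·Q^9.4·(L/(gh_f))^5.2]^0.04
LQ²/(gh_f) = 1.852; L/(gh_f) = 15.83
Term 1 = ε^1.25·(…)^4.75 = 6.69×10^-5; Term 2 = ν·Q^9.4·(…)^5.2 = 5.82×10^-5
D = 0.66·(6.69×10^-5 + 5.82×10^-5)^0.04 = 0.4607 m = 461 mm
Check: V = 2.05 m/s, Re = 1.17×10^6, f = 0.01327, h_f = 12.7 m ≈ 13.2 m ✓

D ≈ 461 mm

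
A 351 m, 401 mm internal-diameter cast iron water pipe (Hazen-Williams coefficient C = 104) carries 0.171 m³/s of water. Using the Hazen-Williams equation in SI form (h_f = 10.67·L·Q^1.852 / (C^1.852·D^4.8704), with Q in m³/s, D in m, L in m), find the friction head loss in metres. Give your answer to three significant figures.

h_f ≈ 2.24 m

h_f = 10.67·351·0.171^1.852 / (104^1.852·0.401^4.8704) = 2.240 m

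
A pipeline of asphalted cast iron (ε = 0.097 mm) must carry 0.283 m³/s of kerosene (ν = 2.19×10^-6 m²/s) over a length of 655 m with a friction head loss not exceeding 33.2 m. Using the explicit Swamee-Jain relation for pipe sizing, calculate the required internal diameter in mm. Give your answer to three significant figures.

Swamee-Jain (Type III): D = 0.66·[ε^1.25·(LQ²/(gh_f))^4.75 + ν·Q^9.4·(L/(gh_f))^5.2]^0.04
LQ²/(gh_f) = 0.1611; L/(gh_f) = 2.011
Term 1 = ε^1.25·(…)^4.75 = 1.65×10^-9; Term 2 = ν·Q^9.4·(…)^5.2 = 5.82×10^-10
D = 0.66·(1.65×10^-9 + 5.82×10^-10)^0.04 = 0.2975 m = 297 mm
Check: V = 4.07 m/s, Re = 5.53×10^5, f = 0.01647, h_f = 30.6 m ≈ 33.2 m ✓

D ≈ 297 mm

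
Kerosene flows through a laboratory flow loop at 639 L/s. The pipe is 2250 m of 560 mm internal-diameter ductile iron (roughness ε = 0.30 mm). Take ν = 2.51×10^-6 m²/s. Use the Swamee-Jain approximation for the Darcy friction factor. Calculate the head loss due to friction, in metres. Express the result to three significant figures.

V = 4Q/(πD²) = 4·0.639/(π·0.560²) = 2.594 m/s
Re = VD/ν = 2.594·0.560/2.51×10^-6 = 5.79×10^5 → turbulent
ε/D = 0.30/560 = 5.36×10^-4
Swamee-Jain: f = 0.01788
h_f = f(L/D)V²/(2g) = 0.01788·(2250/0.560)·2.594²/(2·9.81) = 24.64 m

h_f ≈ 24.6 m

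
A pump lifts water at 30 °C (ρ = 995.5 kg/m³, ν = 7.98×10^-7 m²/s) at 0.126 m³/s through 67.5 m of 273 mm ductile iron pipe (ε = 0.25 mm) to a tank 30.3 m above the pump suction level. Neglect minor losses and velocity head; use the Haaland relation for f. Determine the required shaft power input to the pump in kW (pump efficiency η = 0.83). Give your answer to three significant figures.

P_shaft ≈ 46.6 kW

V = 4Q/(πD²) = 2.153 m/s; Re = 7.36×10^5; ε/D = 9.16×10^-4; f = 0.01964
h_f = f(L/D)V²/2g = 1.147 m
Total head H = z + h_f = 30.3 + 1.147 = 31.45 m
P_hyd = ρgQH = 995.5·9.81·0.126·31.45 = 38.70 kW
P_shaft = P_hyd/η = 38.70/0.83 = 46.62 kW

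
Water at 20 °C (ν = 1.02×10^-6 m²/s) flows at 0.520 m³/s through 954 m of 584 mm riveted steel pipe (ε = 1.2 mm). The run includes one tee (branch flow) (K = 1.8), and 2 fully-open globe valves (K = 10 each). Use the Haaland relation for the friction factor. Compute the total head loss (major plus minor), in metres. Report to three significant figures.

V = 4Q/(πD²) = 1.941 m/s; V²/2g = 0.1921 m
Re = 1.11×10^6, ε/D = 0.00205 → f = 0.02378 (Haaland)
Major: h_f = f(L/D)·V²/2g = 0.02378·1634·0.1921 = 7.462 m
Minor: ΣK = 21.8; h_m = ΣK·V²/2g = 4.187 m
Total H_L = 7.462 + 4.187 = 11.65 m

H_L ≈ 11.6 m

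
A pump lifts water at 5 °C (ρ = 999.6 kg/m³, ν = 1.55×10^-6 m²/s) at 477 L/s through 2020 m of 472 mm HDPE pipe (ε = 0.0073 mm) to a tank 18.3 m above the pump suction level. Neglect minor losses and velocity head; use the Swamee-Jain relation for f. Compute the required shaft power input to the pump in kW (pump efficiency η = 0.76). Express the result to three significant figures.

V = 4Q/(πD²) = 2.726 m/s; Re = 8.30×10^5; ε/D = 1.55×10^-5; f = 0.01231
h_f = f(L/D)V²/2g = 19.96 m
Total head H = z + h_f = 18.3 + 19.96 = 38.26 m
P_hyd = ρgQH = 999.6·9.81·0.477·38.26 = 179.0 kW
P_shaft = P_hyd/η = 179.0/0.76 = 235.5 kW

P_shaft ≈ 235 kW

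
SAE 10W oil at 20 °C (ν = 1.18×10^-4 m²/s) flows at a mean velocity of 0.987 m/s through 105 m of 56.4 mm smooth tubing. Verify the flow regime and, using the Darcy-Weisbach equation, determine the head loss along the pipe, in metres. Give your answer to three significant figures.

Re = VD/ν = 0.987·0.05640/1.18×10^-4 = 472 → laminar (Re < 2300)
f = 64/Re = 0.1357
h_f = f(L/D)V²/(2g) = 0.1357·(105/0.05640)·0.987²/(2·9.81) = 12.54 m

h_f ≈ 12.5 m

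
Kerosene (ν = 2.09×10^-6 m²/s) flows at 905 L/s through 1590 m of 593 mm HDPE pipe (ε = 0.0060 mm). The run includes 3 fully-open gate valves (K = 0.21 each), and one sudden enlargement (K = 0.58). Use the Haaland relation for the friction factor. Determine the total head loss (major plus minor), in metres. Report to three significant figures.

H_L ≈ 18.1 m

V = 4Q/(πD²) = 3.277 m/s; V²/2g = 0.5473 m
Re = 9.30×10^5, ε/D = 1.01×10^-5 → f = 0.01190 (Haaland)
Major: h_f = f(L/D)·V²/2g = 0.01190·2681·0.5473 = 17.47 m
Minor: ΣK = 1.21; h_m = ΣK·V²/2g = 0.6622 m
Total H_L = 17.47 + 0.6622 = 18.13 m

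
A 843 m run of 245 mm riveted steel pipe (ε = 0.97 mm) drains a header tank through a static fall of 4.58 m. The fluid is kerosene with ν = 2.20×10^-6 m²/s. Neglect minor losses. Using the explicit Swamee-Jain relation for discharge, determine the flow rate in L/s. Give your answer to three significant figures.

Q ≈ 44.5 L/s

Swamee-Jain (Type II): Q = -0.965·√(gD⁵h_f/L)·ln[ε/(3.7D) + √(3.17ν²L/(gD³h_f))]
√(gD⁵h_f/L) = √(9.81·0.245⁵·4.58/843) = 0.006859
ε/(3.7D) = 0.00107; √(3.17ν²L/(gD³h_f)) = 1.40×10^-4
Q = -0.965·0.006859·ln(0.001210) = 0.04446 m³/s
Check: V = 0.943 m/s, Re = 1.05×10^5, f = 0.02962, h_f = 4.62 m ≈ 4.58 m ✓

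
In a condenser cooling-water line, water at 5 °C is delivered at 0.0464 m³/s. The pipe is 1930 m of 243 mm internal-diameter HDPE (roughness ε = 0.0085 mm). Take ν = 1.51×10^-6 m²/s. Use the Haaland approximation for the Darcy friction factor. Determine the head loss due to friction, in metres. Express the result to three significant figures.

V = 4Q/(πD²) = 4·0.0464/(π·0.243²) = 1.000 m/s
Re = VD/ν = 1.000·0.243/1.51×10^-6 = 1.61×10^5 → turbulent
ε/D = 0.0085/243 = 3.50×10^-5
Haaland: f = 0.01637
h_f = f(L/D)V²/(2g) = 0.01637·(1930/0.243)·1.000²/(2·9.81) = 6.634 m

h_f ≈ 6.63 m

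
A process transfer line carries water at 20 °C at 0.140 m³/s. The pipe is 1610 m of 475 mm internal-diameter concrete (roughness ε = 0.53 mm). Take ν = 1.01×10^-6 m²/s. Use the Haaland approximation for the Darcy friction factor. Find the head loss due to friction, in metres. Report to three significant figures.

V = 4Q/(πD²) = 4·0.140/(π·0.475²) = 0.7900 m/s
Re = VD/ν = 0.7900·0.475/1.01×10^-6 = 3.72×10^5 → turbulent
ε/D = 0.53/475 = 0.00112
Haaland: f = 0.02085
h_f = f(L/D)V²/(2g) = 0.02085·(1610/0.475)·0.7900²/(2·9.81) = 2.249 m

h_f ≈ 2.25 m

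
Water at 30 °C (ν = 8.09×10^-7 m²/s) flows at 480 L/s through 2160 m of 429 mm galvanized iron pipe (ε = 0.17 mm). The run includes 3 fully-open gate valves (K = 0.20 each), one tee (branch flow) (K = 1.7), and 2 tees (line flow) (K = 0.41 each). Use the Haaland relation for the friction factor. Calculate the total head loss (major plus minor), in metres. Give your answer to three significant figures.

V = 4Q/(πD²) = 3.321 m/s; V²/2g = 0.5620 m
Re = 1.76×10^6, ε/D = 3.96×10^-4 → f = 0.01619 (Haaland)
Major: h_f = f(L/D)·V²/2g = 0.01619·5035·0.5620 = 45.83 m
Minor: ΣK = 3.12; h_m = ΣK·V²/2g = 1.754 m
Total H_L = 45.83 + 1.754 = 47.58 m

H_L ≈ 47.6 m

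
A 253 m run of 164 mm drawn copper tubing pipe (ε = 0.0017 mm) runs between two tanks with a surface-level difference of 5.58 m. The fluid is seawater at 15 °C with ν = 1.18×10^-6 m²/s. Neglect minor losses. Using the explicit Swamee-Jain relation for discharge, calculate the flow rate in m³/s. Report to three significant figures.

Q ≈ 0.0467 m³/s

Swamee-Jain (Type II): Q = -0.965·√(gD⁵h_f/L)·ln[ε/(3.7D) + √(3.17ν²L/(gD³h_f))]
√(gD⁵h_f/L) = √(9.81·0.164⁵·5.58/253) = 0.005066
ε/(3.7D) = 2.80×10^-6; √(3.17ν²L/(gD³h_f)) = 6.80×10^-5
Q = -0.965·0.005066·ln(7.081×10^-5) = 0.04672 m³/s
Check: V = 2.21 m/s, Re = 3.07×10^5, f = 0.01443, h_f = 5.55 m ≈ 5.58 m ✓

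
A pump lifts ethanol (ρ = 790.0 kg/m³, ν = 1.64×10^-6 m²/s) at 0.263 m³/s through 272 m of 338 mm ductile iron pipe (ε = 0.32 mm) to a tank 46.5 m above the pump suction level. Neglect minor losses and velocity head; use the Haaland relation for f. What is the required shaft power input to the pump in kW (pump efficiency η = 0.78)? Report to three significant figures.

V = 4Q/(πD²) = 2.931 m/s; Re = 6.04×10^5; ε/D = 9.47×10^-4; f = 0.01987
h_f = f(L/D)V²/2g = 7.001 m
Total head H = z + h_f = 46.5 + 7.001 = 53.50 m
P_hyd = ρgQH = 790.0·9.81·0.263·53.50 = 109.0 kW
P_shaft = P_hyd/η = 109.0/0.78 = 139.8 kW

P_shaft ≈ 140 kW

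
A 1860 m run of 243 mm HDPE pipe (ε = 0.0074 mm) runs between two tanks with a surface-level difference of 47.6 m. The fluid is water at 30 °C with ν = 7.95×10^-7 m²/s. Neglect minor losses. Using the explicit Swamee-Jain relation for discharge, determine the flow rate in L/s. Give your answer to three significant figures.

Q ≈ 146 L/s

Swamee-Jain (Type II): Q = -0.965·√(gD⁵h_f/L)·ln[ε/(3.7D) + √(3.17ν²L/(gD³h_f))]
√(gD⁵h_f/L) = √(9.81·0.243⁵·47.6/1860) = 0.01458
ε/(3.7D) = 8.23×10^-6; √(3.17ν²L/(gD³h_f)) = 2.36×10^-5
Q = -0.965·0.01458·ln(3.181×10^-5) = 0.1457 m³/s
Check: V = 3.14 m/s, Re = 9.61×10^5, f = 0.01237, h_f = 47.7 m ≈ 47.6 m ✓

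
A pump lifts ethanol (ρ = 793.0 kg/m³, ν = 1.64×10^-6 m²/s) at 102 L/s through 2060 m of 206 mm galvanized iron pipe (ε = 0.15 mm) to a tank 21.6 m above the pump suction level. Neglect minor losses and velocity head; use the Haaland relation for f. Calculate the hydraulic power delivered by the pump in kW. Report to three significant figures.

V = 4Q/(πD²) = 3.060 m/s; Re = 3.84×10^5; ε/D = 7.28×10^-4; f = 0.01907
h_f = f(L/D)V²/2g = 91.05 m
Total head H = z + h_f = 21.6 + 91.05 = 112.7 m
P_hyd = ρgQH = 793.0·9.81·0.102·112.7 = 89.39 kW

P_hyd ≈ 89.4 kW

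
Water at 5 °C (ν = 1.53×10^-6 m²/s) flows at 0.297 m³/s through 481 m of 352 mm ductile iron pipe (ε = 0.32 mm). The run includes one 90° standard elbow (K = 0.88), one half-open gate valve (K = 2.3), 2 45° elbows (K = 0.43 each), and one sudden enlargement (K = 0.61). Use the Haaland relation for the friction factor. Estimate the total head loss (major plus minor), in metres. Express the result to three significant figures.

H_L ≈ 14.9 m

V = 4Q/(πD²) = 3.052 m/s; V²/2g = 0.4747 m
Re = 7.02×10^5, ε/D = 9.09×10^-4 → f = 0.01963 (Haaland)
Major: h_f = f(L/D)·V²/2g = 0.01963·1366·0.4747 = 12.73 m
Minor: ΣK = 4.65; h_m = ΣK·V²/2g = 2.208 m
Total H_L = 12.73 + 2.208 = 14.94 m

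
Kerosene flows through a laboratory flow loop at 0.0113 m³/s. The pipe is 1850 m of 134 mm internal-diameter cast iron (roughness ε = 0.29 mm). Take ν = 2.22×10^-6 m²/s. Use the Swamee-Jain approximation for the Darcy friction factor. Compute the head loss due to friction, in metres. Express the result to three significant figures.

V = 4Q/(πD²) = 4·0.0113/(π·0.134²) = 0.8013 m/s
Re = VD/ν = 0.8013·0.134/2.22×10^-6 = 4.84×10^4 → turbulent
ε/D = 0.29/134 = 0.00216
Swamee-Jain: f = 0.02724
h_f = f(L/D)V²/(2g) = 0.02724·(1850/0.134)·0.8013²/(2·9.81) = 12.30 m

h_f ≈ 12.3 m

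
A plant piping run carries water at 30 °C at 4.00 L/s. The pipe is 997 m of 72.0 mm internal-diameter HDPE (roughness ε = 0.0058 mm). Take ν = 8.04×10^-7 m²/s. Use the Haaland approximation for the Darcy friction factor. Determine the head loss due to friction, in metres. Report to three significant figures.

V = 4Q/(πD²) = 4·0.00400/(π·0.0720²) = 0.9824 m/s
Re = VD/ν = 0.9824·0.0720/8.04×10^-7 = 8.80×10^4 → turbulent
ε/D = 0.0058/72.0 = 8.06×10^-5
Haaland: f = 0.01863
h_f = f(L/D)V²/(2g) = 0.01863·(997/0.0720)·0.9824²/(2·9.81) = 12.69 m

h_f ≈ 12.7 m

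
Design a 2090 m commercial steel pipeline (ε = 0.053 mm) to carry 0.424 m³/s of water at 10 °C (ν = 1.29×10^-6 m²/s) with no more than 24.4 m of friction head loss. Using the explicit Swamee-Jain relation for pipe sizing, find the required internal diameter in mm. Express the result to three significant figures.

D ≈ 450 mm

Swamee-Jain (Type III): D = 0.66·[ε^1.25·(LQ²/(gh_f))^4.75 + ν·Q^9.4·(L/(gh_f))^5.2]^0.04
LQ²/(gh_f) = 1.570; L/(gh_f) = 8.731
Term 1 = ε^1.25·(…)^4.75 = 3.85×10^-5; Term 2 = ν·Q^9.4·(…)^5.2 = 3.17×10^-5
D = 0.66·(3.85×10^-5 + 3.17×10^-5)^0.04 = 0.4502 m = 450 mm
Check: V = 2.66 m/s, Re = 9.30×10^5, f = 0.01384, h_f = 23.2 m ≈ 24.4 m ✓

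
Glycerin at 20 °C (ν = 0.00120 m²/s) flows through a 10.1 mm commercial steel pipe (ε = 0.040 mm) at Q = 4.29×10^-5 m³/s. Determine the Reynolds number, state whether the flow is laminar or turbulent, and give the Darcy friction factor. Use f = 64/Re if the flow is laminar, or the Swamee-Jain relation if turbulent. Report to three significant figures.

Re ≈ 4.51; laminar; f = 64/Re ≈ 14.2

V = 4Q/(πD²) = 0.5355 m/s
Re = VD/ν = 0.5355·0.0101/0.00120 = 4.51
Re < 2300 → laminar → f = 64/Re = 14.20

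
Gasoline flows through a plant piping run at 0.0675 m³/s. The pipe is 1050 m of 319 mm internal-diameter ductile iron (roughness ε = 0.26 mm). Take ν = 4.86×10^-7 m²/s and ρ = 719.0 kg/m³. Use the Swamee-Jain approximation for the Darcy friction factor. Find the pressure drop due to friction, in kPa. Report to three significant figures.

V = 4Q/(πD²) = 4·0.0675/(π·0.319²) = 0.8446 m/s
Re = VD/ν = 0.8446·0.319/4.86×10^-7 = 5.54×10^5 → turbulent
ε/D = 0.26/319 = 8.15×10^-4
Swamee-Jain: f = 0.01944
h_f = f(L/D)V²/(2g) = 0.01944·(1050/0.319)·0.8446²/(2·9.81) = 2.326 m
Δp = ρg·h_f = 719.0·9.81·2.326 = 16.40 kPa

Δp ≈ 16.4 kPa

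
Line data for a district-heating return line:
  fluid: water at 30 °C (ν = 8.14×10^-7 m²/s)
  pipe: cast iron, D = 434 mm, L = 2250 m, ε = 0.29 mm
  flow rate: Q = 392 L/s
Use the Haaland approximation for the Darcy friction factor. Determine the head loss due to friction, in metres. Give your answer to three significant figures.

h_f ≈ 33.6 m

V = 4Q/(πD²) = 4·0.392/(π·0.434²) = 2.650 m/s
Re = VD/ν = 2.650·0.434/8.14×10^-7 = 1.41×10^6 → turbulent
ε/D = 0.29/434 = 6.68×10^-4
Haaland: f = 0.01813
h_f = f(L/D)V²/(2g) = 0.01813·(2250/0.434)·2.650²/(2·9.81) = 33.64 m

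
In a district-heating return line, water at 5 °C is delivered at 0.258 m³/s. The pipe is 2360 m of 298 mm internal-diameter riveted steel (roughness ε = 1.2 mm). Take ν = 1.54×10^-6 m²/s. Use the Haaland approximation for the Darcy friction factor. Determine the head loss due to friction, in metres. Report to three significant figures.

h_f ≈ 158 m

V = 4Q/(πD²) = 4·0.258/(π·0.298²) = 3.699 m/s
Re = VD/ν = 3.699·0.298/1.54×10^-6 = 7.16×10^5 → turbulent
ε/D = 1.2/298 = 0.00403
Haaland: f = 0.02867
h_f = f(L/D)V²/(2g) = 0.02867·(2360/0.298)·3.699²/(2·9.81) = 158.3 m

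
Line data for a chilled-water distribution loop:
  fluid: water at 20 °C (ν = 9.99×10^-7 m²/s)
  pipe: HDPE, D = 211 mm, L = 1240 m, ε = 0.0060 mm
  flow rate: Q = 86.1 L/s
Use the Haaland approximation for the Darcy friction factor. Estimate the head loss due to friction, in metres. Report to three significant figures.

h_f ≈ 24.2 m

V = 4Q/(πD²) = 4·0.0861/(π·0.211²) = 2.462 m/s
Re = VD/ν = 2.462·0.211/9.99×10^-7 = 5.20×10^5 → turbulent
ε/D = 0.0060/211 = 2.84×10^-5
Haaland: f = 0.01332
h_f = f(L/D)V²/(2g) = 0.01332·(1240/0.211)·2.462²/(2·9.81) = 24.19 m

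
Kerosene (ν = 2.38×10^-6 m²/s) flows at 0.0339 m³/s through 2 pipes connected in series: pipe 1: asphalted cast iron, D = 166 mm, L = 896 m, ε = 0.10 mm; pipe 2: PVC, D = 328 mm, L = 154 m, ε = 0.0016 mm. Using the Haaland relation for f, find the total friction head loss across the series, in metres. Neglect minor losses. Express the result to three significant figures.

H ≈ 13.8 m

Pipe 1: V = 1.566 m/s, Re = 1.09×10^5, ε/D = 6.02×10^-4, f = 0.02028, h_1 = f(L/D)V²/2g = 13.69 m
Pipe 2: V = 0.4012 m/s, Re = 5.53×10^4, ε/D = 4.88×10^-6, f = 0.02026, h_2 = f(L/D)V²/2g = 0.07805 m
Series → Q common, losses add: H = Σh = 13.77 m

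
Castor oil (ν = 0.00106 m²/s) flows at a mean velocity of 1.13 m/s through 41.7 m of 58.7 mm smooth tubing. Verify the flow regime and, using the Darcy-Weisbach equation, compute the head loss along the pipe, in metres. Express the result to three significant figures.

h_f ≈ 47.3 m

Re = VD/ν = 1.13·0.05870/0.00106 = 62.6 → laminar (Re < 2300)
f = 64/Re = 1.023
h_f = f(L/D)V²/(2g) = 1.023·(41.7/0.05870)·1.13²/(2·9.81) = 47.29 m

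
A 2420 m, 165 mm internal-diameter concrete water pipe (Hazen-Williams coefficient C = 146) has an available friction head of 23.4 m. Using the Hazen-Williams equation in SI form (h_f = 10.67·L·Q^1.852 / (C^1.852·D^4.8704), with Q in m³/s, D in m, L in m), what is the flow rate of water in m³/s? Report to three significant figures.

Q ≈ 0.0291 m³/s

Rearranging: Q = [h_f·C^1.852·D^4.8704 / (10.67·L)]^(1/1.852)
Q = [23.4·146^1.852·0.165^4.8704 / (10.67·2420)]^0.540 = 0.02908 m³/s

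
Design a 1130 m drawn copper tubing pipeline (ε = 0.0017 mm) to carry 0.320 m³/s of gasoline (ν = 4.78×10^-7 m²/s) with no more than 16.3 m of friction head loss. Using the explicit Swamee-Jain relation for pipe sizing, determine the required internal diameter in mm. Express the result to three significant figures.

D ≈ 361 mm

Swamee-Jain (Type III): D = 0.66·[ε^1.25·(LQ²/(gh_f))^4.75 + ν·Q^9.4·(L/(gh_f))^5.2]^0.04
LQ²/(gh_f) = 0.7236; L/(gh_f) = 7.067
Term 1 = ε^1.25·(…)^4.75 = 1.32×10^-8; Term 2 = ν·Q^9.4·(…)^5.2 = 2.78×10^-7
D = 0.66·(1.32×10^-8 + 2.78×10^-7)^0.04 = 0.3615 m = 361 mm
Check: V = 3.12 m/s, Re = 2.36×10^6, f = 0.01030, h_f = 16.0 m ≈ 16.3 m ✓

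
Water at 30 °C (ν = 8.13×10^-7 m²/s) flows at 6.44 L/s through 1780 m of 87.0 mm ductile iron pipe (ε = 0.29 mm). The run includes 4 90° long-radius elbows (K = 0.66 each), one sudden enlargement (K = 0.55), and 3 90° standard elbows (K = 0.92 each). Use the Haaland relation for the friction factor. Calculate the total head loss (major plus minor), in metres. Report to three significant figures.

V = 4Q/(πD²) = 1.083 m/s; V²/2g = 0.05982 m
Re = 1.16×10^5, ε/D = 0.00333 → f = 0.02796 (Haaland)
Major: h_f = f(L/D)·V²/2g = 0.02796·20460·0.05982 = 34.22 m
Minor: ΣK = 5.95; h_m = ΣK·V²/2g = 0.3559 m
Total H_L = 34.22 + 0.3559 = 34.58 m

H_L ≈ 34.6 m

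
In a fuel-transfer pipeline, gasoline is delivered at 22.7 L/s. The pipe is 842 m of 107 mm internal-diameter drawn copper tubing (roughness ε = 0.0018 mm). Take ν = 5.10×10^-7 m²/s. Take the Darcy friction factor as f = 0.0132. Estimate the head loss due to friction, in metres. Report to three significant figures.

h_f ≈ 33.7 m

V = 4Q/(πD²) = 4·0.0227/(π·0.107²) = 2.524 m/s
h_f = f(L/D)V²/(2g) = 0.01320·(842/0.107)·2.524²/(2·9.81) = 33.74 m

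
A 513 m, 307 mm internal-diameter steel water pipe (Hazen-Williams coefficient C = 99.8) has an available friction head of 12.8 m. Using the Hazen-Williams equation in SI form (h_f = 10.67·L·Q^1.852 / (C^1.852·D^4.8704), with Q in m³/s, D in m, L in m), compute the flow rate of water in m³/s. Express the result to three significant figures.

Rearranging: Q = [h_f·C^1.852·D^4.8704 / (10.67·L)]^(1/1.852)
Q = [12.8·99.8^1.852·0.307^4.8704 / (10.67·513)]^0.540 = 0.1697 m³/s

Q ≈ 0.170 m³/s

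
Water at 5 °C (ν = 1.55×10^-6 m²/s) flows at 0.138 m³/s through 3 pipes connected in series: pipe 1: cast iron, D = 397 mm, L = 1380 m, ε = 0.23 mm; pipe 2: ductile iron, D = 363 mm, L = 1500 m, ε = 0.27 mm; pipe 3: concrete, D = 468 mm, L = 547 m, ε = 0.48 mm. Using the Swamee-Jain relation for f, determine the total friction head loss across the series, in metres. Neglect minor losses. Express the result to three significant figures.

Pipe 1: V = 1.115 m/s, Re = 2.86×10^5, ε/D = 5.79×10^-4, f = 0.01883, h_1 = f(L/D)V²/2g = 4.146 m
Pipe 2: V = 1.333 m/s, Re = 3.12×10^5, ε/D = 7.44×10^-4, f = 0.01956, h_2 = f(L/D)V²/2g = 7.326 m
Pipe 3: V = 0.8022 m/s, Re = 2.42×10^5, ε/D = 0.00103, f = 0.02107, h_3 = f(L/D)V²/2g = 0.8077 m
Series → Q common, losses add: H = Σh = 12.28 m

H ≈ 12.3 m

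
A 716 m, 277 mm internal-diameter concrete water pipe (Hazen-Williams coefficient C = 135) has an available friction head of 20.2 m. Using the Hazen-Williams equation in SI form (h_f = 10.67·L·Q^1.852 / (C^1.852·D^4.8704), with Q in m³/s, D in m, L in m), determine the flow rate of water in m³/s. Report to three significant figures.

Q ≈ 0.187 m³/s

Rearranging: Q = [h_f·C^1.852·D^4.8704 / (10.67·L)]^(1/1.852)
Q = [20.2·135^1.852·0.277^4.8704 / (10.67·716)]^0.540 = 0.1872 m³/s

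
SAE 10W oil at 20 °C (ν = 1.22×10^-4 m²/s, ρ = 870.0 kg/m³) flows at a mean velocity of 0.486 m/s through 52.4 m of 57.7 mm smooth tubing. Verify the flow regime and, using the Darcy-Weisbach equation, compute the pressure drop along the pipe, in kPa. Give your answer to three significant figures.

Re = VD/ν = 0.486·0.05770/1.22×10^-4 = 230 → laminar (Re < 2300)
f = 64/Re = 0.2784
h_f = f(L/D)V²/(2g) = 0.2784·(52.4/0.05770)·0.486²/(2·9.81) = 3.044 m
Δp = ρg·h_f = 870.0·9.81·3.044 = 25.98 kPa

Δp ≈ 26.0 kPa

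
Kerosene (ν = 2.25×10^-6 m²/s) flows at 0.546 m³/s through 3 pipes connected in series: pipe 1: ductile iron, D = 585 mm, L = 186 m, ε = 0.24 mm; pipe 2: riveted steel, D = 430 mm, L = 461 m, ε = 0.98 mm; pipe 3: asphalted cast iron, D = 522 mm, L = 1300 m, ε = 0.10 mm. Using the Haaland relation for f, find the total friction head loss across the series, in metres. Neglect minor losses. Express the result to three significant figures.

H ≈ 32.5 m

Pipe 1: V = 2.031 m/s, Re = 5.28×10^5, ε/D = 4.10×10^-4, f = 0.01693, h_1 = f(L/D)V²/2g = 1.132 m
Pipe 2: V = 3.760 m/s, Re = 7.19×10^5, ε/D = 0.00228, f = 0.02451, h_2 = f(L/D)V²/2g = 18.93 m
Pipe 3: V = 2.551 m/s, Re = 5.92×10^5, ε/D = 1.92×10^-4, f = 0.01500, h_3 = f(L/D)V²/2g = 12.40 m
Series → Q common, losses add: H = Σh = 32.46 m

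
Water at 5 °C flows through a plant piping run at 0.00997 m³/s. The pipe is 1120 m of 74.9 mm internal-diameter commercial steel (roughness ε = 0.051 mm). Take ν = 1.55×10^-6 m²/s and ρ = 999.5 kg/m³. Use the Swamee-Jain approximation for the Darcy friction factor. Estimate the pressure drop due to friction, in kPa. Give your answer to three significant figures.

Δp ≈ 802 kPa

V = 4Q/(πD²) = 4·0.00997/(π·0.0749²) = 2.263 m/s
Re = VD/ν = 2.263·0.0749/1.55×10^-6 = 1.09×10^5 → turbulent
ε/D = 0.051/74.9 = 6.81×10^-4
Swamee-Jain: f = 0.02095
h_f = f(L/D)V²/(2g) = 0.02095·(1120/0.0749)·2.263²/(2·9.81) = 81.77 m
Δp = ρg·h_f = 999.5·9.81·81.77 = 801.8 kPa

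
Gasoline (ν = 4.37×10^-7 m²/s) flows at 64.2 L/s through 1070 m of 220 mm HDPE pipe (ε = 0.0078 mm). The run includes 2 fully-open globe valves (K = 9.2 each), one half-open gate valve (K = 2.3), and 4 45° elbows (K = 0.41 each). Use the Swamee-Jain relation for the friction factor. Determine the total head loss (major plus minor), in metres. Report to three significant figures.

V = 4Q/(πD²) = 1.689 m/s; V²/2g = 0.1454 m
Re = 8.50×10^5, ε/D = 3.55×10^-5 → f = 0.01266 (Swamee-Jain)
Major: h_f = f(L/D)·V²/2g = 0.01266·4864·0.1454 = 8.953 m
Minor: ΣK = 22.3; h_m = ΣK·V²/2g = 3.248 m
Total H_L = 8.953 + 3.248 = 12.20 m

H_L ≈ 12.2 m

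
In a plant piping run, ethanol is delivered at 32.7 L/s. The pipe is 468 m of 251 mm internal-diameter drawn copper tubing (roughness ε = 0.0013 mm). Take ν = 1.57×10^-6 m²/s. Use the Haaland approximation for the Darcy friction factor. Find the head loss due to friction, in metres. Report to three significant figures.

h_f ≈ 0.732 m

V = 4Q/(πD²) = 4·0.0327/(π·0.251²) = 0.6609 m/s
Re = VD/ν = 0.6609·0.251/1.57×10^-6 = 1.06×10^5 → turbulent
ε/D = 0.0013/251 = 5.18×10^-6
Haaland: f = 0.01764
h_f = f(L/D)V²/(2g) = 0.01764·(468/0.251)·0.6609²/(2·9.81) = 0.7321 m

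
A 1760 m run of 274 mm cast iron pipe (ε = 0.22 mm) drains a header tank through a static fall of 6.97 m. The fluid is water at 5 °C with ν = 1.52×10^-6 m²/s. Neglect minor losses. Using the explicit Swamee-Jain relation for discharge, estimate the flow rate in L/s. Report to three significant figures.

Swamee-Jain (Type II): Q = -0.965·√(gD⁵h_f/L)·ln[ε/(3.7D) + √(3.17ν²L/(gD³h_f))]
√(gD⁵h_f/L) = √(9.81·0.274⁵·6.97/1760) = 0.007746
ε/(3.7D) = 2.17×10^-4; √(3.17ν²L/(gD³h_f)) = 9.57×10^-5
Q = -0.965·0.007746·ln(3.127×10^-4) = 0.06032 m³/s
Check: V = 1.02 m/s, Re = 1.84×10^5, f = 0.02049, h_f = 7.02 m ≈ 6.97 m ✓

Q ≈ 60.3 L/s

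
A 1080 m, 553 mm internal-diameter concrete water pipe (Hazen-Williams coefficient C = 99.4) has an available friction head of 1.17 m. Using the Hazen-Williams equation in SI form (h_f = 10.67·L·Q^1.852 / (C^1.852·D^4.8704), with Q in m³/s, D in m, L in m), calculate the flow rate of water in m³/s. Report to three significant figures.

Q ≈ 0.146 m³/s

Rearranging: Q = [h_f·C^1.852·D^4.8704 / (10.67·L)]^(1/1.852)
Q = [1.17·99.4^1.852·0.553^4.8704 / (10.67·1080)]^0.540 = 0.1461 m³/s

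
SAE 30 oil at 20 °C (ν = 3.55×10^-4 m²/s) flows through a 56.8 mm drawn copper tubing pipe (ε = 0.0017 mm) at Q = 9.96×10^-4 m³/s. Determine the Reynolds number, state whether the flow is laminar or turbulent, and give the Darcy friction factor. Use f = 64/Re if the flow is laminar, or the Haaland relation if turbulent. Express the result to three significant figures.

Re ≈ 62.9; laminar; f = 64/Re ≈ 1.02

V = 4Q/(πD²) = 0.3931 m/s
Re = VD/ν = 0.3931·0.0568/3.55×10^-4 = 62.9
Re < 2300 → laminar → f = 64/Re = 1.018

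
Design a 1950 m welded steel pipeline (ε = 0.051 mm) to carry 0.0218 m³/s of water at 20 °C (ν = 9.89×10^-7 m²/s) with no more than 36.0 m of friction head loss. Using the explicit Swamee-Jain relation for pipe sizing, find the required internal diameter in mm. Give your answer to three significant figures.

Swamee-Jain (Type III): D = 0.66·[ε^1.25·(LQ²/(gh_f))^4.75 + ν·Q^9.4·(L/(gh_f))^5.2]^0.04
LQ²/(gh_f) = 0.002624; L/(gh_f) = 5.522
Term 1 = ε^1.25·(…)^4.75 = 2.37×10^-18; Term 2 = ν·Q^9.4·(…)^5.2 = 1.72×10^-18
D = 0.66·(2.37×10^-18 + 1.72×10^-18)^0.04 = 0.1330 m = 133 mm
Check: V = 1.57 m/s, Re = 2.11×10^5, f = 0.01819, h_f = 33.4 m ≈ 36.0 m ✓

D ≈ 133 mm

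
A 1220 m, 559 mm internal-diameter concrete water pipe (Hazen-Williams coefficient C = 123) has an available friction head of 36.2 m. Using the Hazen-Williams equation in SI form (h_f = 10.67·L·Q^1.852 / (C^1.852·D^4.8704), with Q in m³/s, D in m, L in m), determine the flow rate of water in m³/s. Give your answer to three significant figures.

Rearranging: Q = [h_f·C^1.852·D^4.8704 / (10.67·L)]^(1/1.852)
Q = [36.2·123^1.852·0.559^4.8704 / (10.67·1220)]^0.540 = 1.111 m³/s

Q ≈ 1.11 m³/s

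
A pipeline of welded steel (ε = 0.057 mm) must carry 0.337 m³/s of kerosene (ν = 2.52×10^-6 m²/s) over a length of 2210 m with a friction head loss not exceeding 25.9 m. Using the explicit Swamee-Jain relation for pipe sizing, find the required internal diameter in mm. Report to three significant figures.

Swamee-Jain (Type III): D = 0.66·[ε^1.25·(LQ²/(gh_f))^4.75 + ν·Q^9.4·(L/(gh_f))^5.2]^0.04
LQ²/(gh_f) = 0.9878; L/(gh_f) = 8.698
Term 1 = ε^1.25·(…)^4.75 = 4.67×10^-6; Term 2 = ν·Q^9.4·(…)^5.2 = 7.02×10^-6
D = 0.66·(4.67×10^-6 + 7.02×10^-6)^0.04 = 0.4190 m = 419 mm
Check: V = 2.44 m/s, Re = 4.06×10^5, f = 0.01521, h_f = 24.4 m ≈ 25.9 m ✓

D ≈ 419 mm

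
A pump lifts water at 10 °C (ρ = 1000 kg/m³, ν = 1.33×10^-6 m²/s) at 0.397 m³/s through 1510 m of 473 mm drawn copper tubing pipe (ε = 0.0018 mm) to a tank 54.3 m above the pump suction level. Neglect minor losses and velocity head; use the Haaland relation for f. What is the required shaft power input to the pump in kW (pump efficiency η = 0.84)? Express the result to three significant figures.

P_shaft ≈ 298 kW

V = 4Q/(πD²) = 2.259 m/s; Re = 8.04×10^5; ε/D = 3.81×10^-6; f = 0.01208
h_f = f(L/D)V²/2g = 10.03 m
Total head H = z + h_f = 54.3 + 10.03 = 64.33 m
P_hyd = ρgQH = 1000·9.81·0.397·64.33 = 250.5 kW
P_shaft = P_hyd/η = 250.5/0.84 = 298.3 kW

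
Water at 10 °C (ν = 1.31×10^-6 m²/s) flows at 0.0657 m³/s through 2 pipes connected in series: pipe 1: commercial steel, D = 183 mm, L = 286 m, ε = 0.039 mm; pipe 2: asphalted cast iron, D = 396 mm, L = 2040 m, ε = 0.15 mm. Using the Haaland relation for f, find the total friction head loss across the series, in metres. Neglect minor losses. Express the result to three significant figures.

H ≈ 9.28 m

Pipe 1: V = 2.498 m/s, Re = 3.49×10^5, ε/D = 2.13×10^-4, f = 0.01591, h_1 = f(L/D)V²/2g = 7.909 m
Pipe 2: V = 0.5334 m/s, Re = 1.61×10^5, ε/D = 3.79×10^-4, f = 0.01839, h_2 = f(L/D)V²/2g = 1.374 m
Series → Q common, losses add: H = Σh = 9.283 m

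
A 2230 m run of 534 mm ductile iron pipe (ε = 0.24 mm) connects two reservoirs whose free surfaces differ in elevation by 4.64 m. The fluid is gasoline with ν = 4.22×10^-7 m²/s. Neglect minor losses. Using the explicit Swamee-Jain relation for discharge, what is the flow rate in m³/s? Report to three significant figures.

Q ≈ 0.256 m³/s

Swamee-Jain (Type II): Q = -0.965·√(gD⁵h_f/L)·ln[ε/(3.7D) + √(3.17ν²L/(gD³h_f))]
√(gD⁵h_f/L) = √(9.81·0.534⁵·4.64/2230) = 0.02977
ε/(3.7D) = 1.21×10^-4; √(3.17ν²L/(gD³h_f)) = 1.35×10^-5
Q = -0.965·0.02977·ln(1.349×10^-4) = 0.2560 m³/s
Check: V = 1.14 m/s, Re = 1.45×10^6, f = 0.01677, h_f = 4.66 m ≈ 4.64 m ✓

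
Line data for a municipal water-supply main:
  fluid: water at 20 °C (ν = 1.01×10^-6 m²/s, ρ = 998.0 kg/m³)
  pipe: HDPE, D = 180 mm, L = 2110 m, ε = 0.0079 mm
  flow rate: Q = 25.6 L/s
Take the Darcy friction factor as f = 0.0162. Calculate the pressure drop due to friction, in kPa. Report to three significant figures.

V = 4Q/(πD²) = 4·0.0256/(π·0.180²) = 1.006 m/s
h_f = f(L/D)V²/(2g) = 0.01620·(2110/0.180)·1.006²/(2·9.81) = 9.796 m
Δp = ρg·h_f = 998.0·9.81·9.796 = 95.90 kPa

Δp ≈ 95.9 kPa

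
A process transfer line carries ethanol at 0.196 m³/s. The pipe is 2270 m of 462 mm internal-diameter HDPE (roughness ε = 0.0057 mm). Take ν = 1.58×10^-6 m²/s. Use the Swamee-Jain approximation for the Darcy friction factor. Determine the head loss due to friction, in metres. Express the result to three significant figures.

V = 4Q/(πD²) = 4·0.196/(π·0.462²) = 1.169 m/s
Re = VD/ν = 1.169·0.462/1.58×10^-6 = 3.42×10^5 → turbulent
ε/D = 0.0057/462 = 1.23×10^-5
Swamee-Jain: f = 0.01419
h_f = f(L/D)V²/(2g) = 0.01419·(2270/0.462)·1.169²/(2·9.81) = 4.856 m

h_f ≈ 4.86 m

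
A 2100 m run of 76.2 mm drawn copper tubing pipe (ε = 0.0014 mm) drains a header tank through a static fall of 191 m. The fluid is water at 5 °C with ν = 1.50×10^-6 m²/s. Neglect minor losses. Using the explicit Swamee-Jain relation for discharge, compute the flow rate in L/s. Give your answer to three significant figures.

Q ≈ 13.0 L/s

Swamee-Jain (Type II): Q = -0.965·√(gD⁵h_f/L)·ln[ε/(3.7D) + √(3.17ν²L/(gD³h_f))]
√(gD⁵h_f/L) = √(9.81·0.0762⁵·191/2100) = 0.001514
ε/(3.7D) = 4.97×10^-6; √(3.17ν²L/(gD³h_f)) = 1.34×10^-4
Q = -0.965·0.001514·ln(1.394×10^-4) = 0.01297 m³/s
Check: V = 2.84 m/s, Re = 1.44×10^5, f = 0.01670, h_f = 190 m ≈ 191 m ✓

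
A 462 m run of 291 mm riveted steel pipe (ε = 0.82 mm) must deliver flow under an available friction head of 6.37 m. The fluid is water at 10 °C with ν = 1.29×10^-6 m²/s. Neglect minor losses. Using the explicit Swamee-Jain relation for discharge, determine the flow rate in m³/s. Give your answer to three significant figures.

Swamee-Jain (Type II): Q = -0.965·√(gD⁵h_f/L)·ln[ε/(3.7D) + √(3.17ν²L/(gD³h_f))]
√(gD⁵h_f/L) = √(9.81·0.291⁵·6.37/462) = 0.01680
ε/(3.7D) = 7.62×10^-4; √(3.17ν²L/(gD³h_f)) = 3.98×10^-5
Q = -0.965·0.01680·ln(8.014×10^-4) = 0.1156 m³/s
Check: V = 1.74 m/s, Re = 3.92×10^5, f = 0.02620, h_f = 6.40 m ≈ 6.37 m ✓

Q ≈ 0.116 m³/s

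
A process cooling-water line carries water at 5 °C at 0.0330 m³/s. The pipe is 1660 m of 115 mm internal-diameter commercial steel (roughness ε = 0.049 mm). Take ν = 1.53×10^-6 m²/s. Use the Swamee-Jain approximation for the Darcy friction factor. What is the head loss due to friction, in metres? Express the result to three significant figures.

h_f ≈ 135 m

V = 4Q/(πD²) = 4·0.0330/(π·0.115²) = 3.177 m/s
Re = VD/ν = 3.177·0.115/1.53×10^-6 = 2.39×10^5 → turbulent
ε/D = 0.049/115 = 4.26×10^-4
Swamee-Jain: f = 0.01823
h_f = f(L/D)V²/(2g) = 0.01823·(1660/0.115)·3.177²/(2·9.81) = 135.4 m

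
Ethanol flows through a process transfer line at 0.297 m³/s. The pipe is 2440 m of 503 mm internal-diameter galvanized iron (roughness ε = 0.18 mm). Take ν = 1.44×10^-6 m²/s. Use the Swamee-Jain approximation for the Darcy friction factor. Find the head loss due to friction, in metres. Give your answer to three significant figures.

h_f ≈ 9.26 m

V = 4Q/(πD²) = 4·0.297/(π·0.503²) = 1.495 m/s
Re = VD/ν = 1.495·0.503/1.44×10^-6 = 5.22×10^5 → turbulent
ε/D = 0.18/503 = 3.58×10^-4
Swamee-Jain: f = 0.01677
h_f = f(L/D)V²/(2g) = 0.01677·(2440/0.503)·1.495²/(2·9.81) = 9.263 m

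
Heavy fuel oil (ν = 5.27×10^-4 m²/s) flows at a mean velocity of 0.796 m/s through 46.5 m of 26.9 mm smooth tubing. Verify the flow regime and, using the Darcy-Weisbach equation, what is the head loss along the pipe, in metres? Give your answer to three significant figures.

h_f ≈ 87.9 m

Re = VD/ν = 0.796·0.02690/5.27×10^-4 = 40.6 → laminar (Re < 2300)
f = 64/Re = 1.575
h_f = f(L/D)V²/(2g) = 1.575·(46.5/0.02690)·0.796²/(2·9.81) = 87.93 m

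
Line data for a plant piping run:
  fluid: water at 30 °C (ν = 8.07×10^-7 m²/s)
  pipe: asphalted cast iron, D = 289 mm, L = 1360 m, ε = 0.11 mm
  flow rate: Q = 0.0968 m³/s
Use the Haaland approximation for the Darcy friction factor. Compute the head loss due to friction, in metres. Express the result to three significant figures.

h_f ≈ 8.73 m

V = 4Q/(πD²) = 4·0.0968/(π·0.289²) = 1.476 m/s
Re = VD/ν = 1.476·0.289/8.07×10^-7 = 5.28×10^5 → turbulent
ε/D = 0.11/289 = 3.81×10^-4
Haaland: f = 0.01672
h_f = f(L/D)V²/(2g) = 0.01672·(1360/0.289)·1.476²/(2·9.81) = 8.733 m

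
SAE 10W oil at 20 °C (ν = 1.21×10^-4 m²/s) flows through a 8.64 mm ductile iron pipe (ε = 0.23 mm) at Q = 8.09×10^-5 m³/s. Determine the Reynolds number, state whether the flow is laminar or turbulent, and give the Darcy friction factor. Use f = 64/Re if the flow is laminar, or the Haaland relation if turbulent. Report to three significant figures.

Re ≈ 98.5; laminar; f = 64/Re ≈ 0.650

V = 4Q/(πD²) = 1.380 m/s
Re = VD/ν = 1.380·0.00864/1.21×10^-4 = 98.5
Re < 2300 → laminar → f = 64/Re = 0.6496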